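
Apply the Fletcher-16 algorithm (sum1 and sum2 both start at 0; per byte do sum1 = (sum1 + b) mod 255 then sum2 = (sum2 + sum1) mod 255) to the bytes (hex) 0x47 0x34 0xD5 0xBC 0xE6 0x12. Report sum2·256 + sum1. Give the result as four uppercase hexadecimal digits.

1E07

Running sums (mod 255):
  after byte 0 (0x47): sum1=71, sum2=71
  after byte 1 (0x34): sum1=123, sum2=194
  after byte 2 (0xD5): sum1=81, sum2=20
  after byte 3 (0xBC): sum1=14, sum2=34
  after byte 4 (0xE6): sum1=244, sum2=23
  after byte 5 (0x12): sum1=7, sum2=30
Checksum = sum2·256 + sum1 = 30·256 + 7 = 7687 = 0x1E07.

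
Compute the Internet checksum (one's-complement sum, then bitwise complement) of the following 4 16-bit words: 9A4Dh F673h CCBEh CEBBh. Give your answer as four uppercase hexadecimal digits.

One's-complement addition (fold any carry out of bit 15 back into bit 0):
  0x9A4D + 0xF673 = 0x190C0 → wrap carry → 0x90C1
  0x90C1 + 0xCCBE = 0x15D7F → wrap carry → 0x5D80
  0x5D80 + 0xCEBB = 0x12C3B → wrap carry → 0x2C3C
One's-complement sum = 0x2C3C.
Checksum = ~0x2C3C & 0xFFFF = 0xD3C3.

D3C3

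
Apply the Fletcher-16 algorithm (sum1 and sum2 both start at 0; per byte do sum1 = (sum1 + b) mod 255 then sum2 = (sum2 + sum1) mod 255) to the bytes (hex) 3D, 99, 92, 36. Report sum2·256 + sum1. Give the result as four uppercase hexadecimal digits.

Running sums (mod 255):
  after byte 0 (3D): sum1=61, sum2=61
  after byte 1 (99): sum1=214, sum2=20
  after byte 2 (92): sum1=105, sum2=125
  after byte 3 (36): sum1=159, sum2=29
Checksum = sum2·256 + sum1 = 29·256 + 159 = 7583 = 0x1D9F.

1D9F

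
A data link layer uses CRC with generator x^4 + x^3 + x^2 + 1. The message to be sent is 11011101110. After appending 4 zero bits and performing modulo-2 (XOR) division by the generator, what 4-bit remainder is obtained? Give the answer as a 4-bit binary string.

0110

Append 4 zeros: 110111011100000. Divide by 11101 (XOR where the leading bit is 1):
  pos 0: 11011 XOR 11101 = 00110
  pos 2: 11010 XOR 11101 = 00111
  pos 4: 11111 XOR 11101 = 00010
  pos 7: 10100 XOR 11101 = 01001
  pos 8: 10010 XOR 11101 = 01111
  pos 9: 11110 XOR 11101 = 00011
Remainder (last 4 bits) = 0110. This is the CRC / FCS.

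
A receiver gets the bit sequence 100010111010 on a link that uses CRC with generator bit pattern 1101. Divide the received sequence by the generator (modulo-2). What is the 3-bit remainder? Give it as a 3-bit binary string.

101

Modulo-2 division of 100010111010 by 1101:
  pos 0: 1000 XOR 1101 = 0101
  pos 1: 1011 XOR 1101 = 0110
  pos 2: 1100 XOR 1101 = 0001
  pos 5: 1111 XOR 1101 = 0010
  pos 7: 1001 XOR 1101 = 0100
  pos 8: 1000 XOR 1101 = 0101
Remainder = 101 (nonzero — an error is detected).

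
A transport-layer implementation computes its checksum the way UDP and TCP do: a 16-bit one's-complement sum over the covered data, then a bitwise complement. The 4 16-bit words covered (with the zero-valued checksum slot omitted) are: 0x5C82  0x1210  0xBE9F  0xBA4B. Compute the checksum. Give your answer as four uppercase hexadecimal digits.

1882

One's-complement addition (fold any carry out of bit 15 back into bit 0):
  0x5C82 + 0x1210 = 0x06E92
  0x6E92 + 0xBE9F = 0x12D31 → wrap carry → 0x2D32
  0x2D32 + 0xBA4B = 0x0E77D
One's-complement sum = 0xE77D.
Checksum = ~0xE77D & 0xFFFF = 0x1882.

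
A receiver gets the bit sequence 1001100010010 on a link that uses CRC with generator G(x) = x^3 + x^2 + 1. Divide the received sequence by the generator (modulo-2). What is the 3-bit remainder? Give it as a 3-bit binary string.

Modulo-2 division of 1001100010010 by 1101:
  pos 0: 1001 XOR 1101 = 0100
  pos 1: 1001 XOR 1101 = 0100
  pos 2: 1000 XOR 1101 = 0101
  pos 3: 1010 XOR 1101 = 0111
  pos 4: 1110 XOR 1101 = 0011
  pos 6: 1110 XOR 1101 = 0011
  pos 8: 1101 XOR 1101 = 0000
Remainder = 000 (zero — the frame passes the CRC check).

000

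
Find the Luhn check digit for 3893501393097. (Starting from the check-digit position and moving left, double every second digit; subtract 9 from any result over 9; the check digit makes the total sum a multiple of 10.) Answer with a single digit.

Partial digits right→left: 7 9 0 3 9 3 1 0 5 3 9 8 3
Double every second digit counting from the check-digit position (so the 1st, 3rd, 5th, ... of the partial from the right).
  doubled (with −9 where >9): 5 0 9 2 1 9 6 → sum 32
  kept as-is: 9 3 3 0 3 8 → sum 26
Total = 32 + 26 = 58.
Check digit = (10 − (58 mod 10)) mod 10 = 2.

2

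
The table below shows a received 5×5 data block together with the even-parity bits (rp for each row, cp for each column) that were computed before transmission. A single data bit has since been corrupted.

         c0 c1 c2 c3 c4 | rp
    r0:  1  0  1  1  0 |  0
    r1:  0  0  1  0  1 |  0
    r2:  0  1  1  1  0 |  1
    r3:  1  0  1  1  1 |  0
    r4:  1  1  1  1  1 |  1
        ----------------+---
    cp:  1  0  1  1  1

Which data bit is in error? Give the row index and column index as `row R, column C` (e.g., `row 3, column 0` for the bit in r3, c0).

Recompute each row's even parity and compare to rp:
  r0: data parity 1, sent rp 0 → mismatch
  r1: data parity 0, sent rp 0 → ok
  r2: data parity 1, sent rp 1 → ok
  r3: data parity 0, sent rp 0 → ok
  r4: data parity 1, sent rp 1 → ok
Recompute each column's even parity and compare to cp:
  c0: data parity 1, sent cp 1 → ok
  c1: data parity 0, sent cp 0 → ok
  c2: data parity 1, sent cp 1 → ok
  c3: data parity 0, sent cp 1 → mismatch
  c4: data parity 1, sent cp 1 → ok
Exactly one row (r0) and one column (c3) fail → the flipped bit is at their intersection.

row 0, column 3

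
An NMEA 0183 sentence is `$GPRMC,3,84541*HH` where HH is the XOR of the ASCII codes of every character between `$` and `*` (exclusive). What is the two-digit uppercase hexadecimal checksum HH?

44

XOR the ASCII codes of the payload characters:
  'G' = 0x47 → acc = 0x47
  'P' = 0x50 → acc = 0x17
  'R' = 0x52 → acc = 0x45
  'M' = 0x4D → acc = 0x08
  'C' = 0x43 → acc = 0x4B
  ',' = 0x2C → acc = 0x67
  '3' = 0x33 → acc = 0x54
  ',' = 0x2C → acc = 0x78
  '8' = 0x38 → acc = 0x40
  '4' = 0x34 → acc = 0x74
  '5' = 0x35 → acc = 0x41
  '4' = 0x34 → acc = 0x75
  '1' = 0x31 → acc = 0x44
Checksum = 0x44.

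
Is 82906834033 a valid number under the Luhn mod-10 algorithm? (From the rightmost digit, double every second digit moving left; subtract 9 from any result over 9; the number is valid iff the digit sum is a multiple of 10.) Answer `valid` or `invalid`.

From the right, keep odd positions and double even positions (subtract 9 from any doubled value over 9):
  doubled (positions 2,4,...): 6 8 7 0 4 → sum 25
  kept (positions 1,3,...): 3 0 3 6 9 8 → sum 29
Total = 54.
54 mod 10 = 4, so the number is invalid.

invalid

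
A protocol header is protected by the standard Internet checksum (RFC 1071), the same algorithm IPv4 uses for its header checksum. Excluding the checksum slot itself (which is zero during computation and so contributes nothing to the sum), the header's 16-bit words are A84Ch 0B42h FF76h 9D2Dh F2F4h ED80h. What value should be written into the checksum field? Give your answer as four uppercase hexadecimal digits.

CF56

One's-complement addition (fold any carry out of bit 15 back into bit 0):
  0xA84C + 0x0B42 = 0x0B38E
  0xB38E + 0xFF76 = 0x1B304 → wrap carry → 0xB305
  0xB305 + 0x9D2D = 0x15032 → wrap carry → 0x5033
  0x5033 + 0xF2F4 = 0x14327 → wrap carry → 0x4328
  0x4328 + 0xED80 = 0x130A8 → wrap carry → 0x30A9
One's-complement sum = 0x30A9.
Checksum = ~0x30A9 & 0xFFFF = 0xCF56.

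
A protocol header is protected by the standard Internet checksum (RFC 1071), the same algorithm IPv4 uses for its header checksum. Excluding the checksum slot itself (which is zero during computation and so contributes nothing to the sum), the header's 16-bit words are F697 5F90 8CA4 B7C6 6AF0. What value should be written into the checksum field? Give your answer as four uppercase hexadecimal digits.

FA7B

One's-complement addition (fold any carry out of bit 15 back into bit 0):
  0xF697 + 0x5F90 = 0x15627 → wrap carry → 0x5628
  0x5628 + 0x8CA4 = 0x0E2CC
  0xE2CC + 0xB7C6 = 0x19A92 → wrap carry → 0x9A93
  0x9A93 + 0x6AF0 = 0x10583 → wrap carry → 0x0584
One's-complement sum = 0x0584.
Checksum = ~0x0584 & 0xFFFF = 0xFA7B.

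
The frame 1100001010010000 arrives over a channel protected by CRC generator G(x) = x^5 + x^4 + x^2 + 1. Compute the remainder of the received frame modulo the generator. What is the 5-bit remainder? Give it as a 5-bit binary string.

11001

Modulo-2 division of 1100001010010000 by 110101:
  pos 0: 110000 XOR 110101 = 000101
  pos 3: 101101 XOR 110101 = 011000
  pos 4: 110000 XOR 110101 = 000101
  pos 7: 101010 XOR 110101 = 011111
  pos 8: 111110 XOR 110101 = 001011
  pos 10: 101100 XOR 110101 = 011001
Remainder = 11001 (nonzero — an error is detected).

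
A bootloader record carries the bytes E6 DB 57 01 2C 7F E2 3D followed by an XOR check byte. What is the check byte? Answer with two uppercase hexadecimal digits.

E7

XOR the bytes together:
  start with 0xE6
  0xE6 ⊕ 0xDB = 0x3D
  0x3D ⊕ 0x57 = 0x6A
  0x6A ⊕ 0x01 = 0x6B
  0x6B ⊕ 0x2C = 0x47
  0x47 ⊕ 0x7F = 0x38
  0x38 ⊕ 0xE2 = 0xDA
  0xDA ⊕ 0x3D = 0xE7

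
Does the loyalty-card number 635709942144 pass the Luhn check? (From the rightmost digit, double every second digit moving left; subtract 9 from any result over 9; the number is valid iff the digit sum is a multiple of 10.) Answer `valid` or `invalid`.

invalid

From the right, keep odd positions and double even positions (subtract 9 from any doubled value over 9):
  doubled (positions 2,4,...): 8 4 9 0 1 3 → sum 25
  kept (positions 1,3,...): 4 1 4 9 7 3 → sum 28
Total = 53.
53 mod 10 = 3, so the number is invalid.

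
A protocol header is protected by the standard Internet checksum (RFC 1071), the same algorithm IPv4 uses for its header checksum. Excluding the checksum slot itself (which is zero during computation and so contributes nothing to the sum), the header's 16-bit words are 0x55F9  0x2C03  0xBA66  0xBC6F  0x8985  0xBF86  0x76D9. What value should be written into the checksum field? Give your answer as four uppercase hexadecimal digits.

4747

One's-complement addition (fold any carry out of bit 15 back into bit 0):
  0x55F9 + 0x2C03 = 0x081FC
  0x81FC + 0xBA66 = 0x13C62 → wrap carry → 0x3C63
  0x3C63 + 0xBC6F = 0x0F8D2
  0xF8D2 + 0x8985 = 0x18257 → wrap carry → 0x8258
  0x8258 + 0xBF86 = 0x141DE → wrap carry → 0x41DF
  0x41DF + 0x76D9 = 0x0B8B8
One's-complement sum = 0xB8B8.
Checksum = ~0xB8B8 & 0xFFFF = 0x4747.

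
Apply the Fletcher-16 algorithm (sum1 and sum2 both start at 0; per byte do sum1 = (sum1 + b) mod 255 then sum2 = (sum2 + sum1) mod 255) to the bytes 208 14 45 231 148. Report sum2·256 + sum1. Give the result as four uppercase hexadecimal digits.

3888

Running sums (mod 255):
  after byte 0 (208): sum1=208, sum2=208
  after byte 1 (14): sum1=222, sum2=175
  after byte 2 (45): sum1=12, sum2=187
  after byte 3 (231): sum1=243, sum2=175
  after byte 4 (148): sum1=136, sum2=56
Checksum = sum2·256 + sum1 = 56·256 + 136 = 14472 = 0x3888.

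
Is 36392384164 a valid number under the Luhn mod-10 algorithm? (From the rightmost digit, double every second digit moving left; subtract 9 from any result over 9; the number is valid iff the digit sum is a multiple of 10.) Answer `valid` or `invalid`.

valid

From the right, keep odd positions and double even positions (subtract 9 from any doubled value over 9):
  doubled (positions 2,4,...): 3 8 6 9 3 → sum 29
  kept (positions 1,3,...): 4 1 8 2 3 3 → sum 21
Total = 50.
50 mod 10 = 0, so the number is valid.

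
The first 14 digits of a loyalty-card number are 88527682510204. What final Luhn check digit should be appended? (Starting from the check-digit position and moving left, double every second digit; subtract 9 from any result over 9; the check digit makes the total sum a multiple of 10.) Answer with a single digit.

Partial digits right→left: 4 0 2 0 1 5 2 8 6 7 2 5 8 8
Double every second digit counting from the check-digit position (so the 1st, 3rd, 5th, ... of the partial from the right).
  doubled (with −9 where >9): 8 4 2 4 3 4 7 → sum 32
  kept as-is: 0 0 5 8 7 5 8 → sum 33
Total = 32 + 33 = 65.
Check digit = (10 − (65 mod 10)) mod 10 = 5.

5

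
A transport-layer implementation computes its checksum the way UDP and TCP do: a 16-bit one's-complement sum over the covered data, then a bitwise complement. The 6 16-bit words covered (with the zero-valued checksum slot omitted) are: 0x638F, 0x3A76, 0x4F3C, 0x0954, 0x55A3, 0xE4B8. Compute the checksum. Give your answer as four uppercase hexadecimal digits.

CF0D

One's-complement addition (fold any carry out of bit 15 back into bit 0):
  0x638F + 0x3A76 = 0x09E05
  0x9E05 + 0x4F3C = 0x0ED41
  0xED41 + 0x0954 = 0x0F695
  0xF695 + 0x55A3 = 0x14C38 → wrap carry → 0x4C39
  0x4C39 + 0xE4B8 = 0x130F1 → wrap carry → 0x30F2
One's-complement sum = 0x30F2.
Checksum = ~0x30F2 & 0xFFFF = 0xCF0D.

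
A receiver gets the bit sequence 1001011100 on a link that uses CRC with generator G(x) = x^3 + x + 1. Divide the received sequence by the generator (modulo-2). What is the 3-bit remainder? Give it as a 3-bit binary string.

Modulo-2 division of 1001011100 by 1011:
  pos 0: 1001 XOR 1011 = 0010
  pos 2: 1001 XOR 1011 = 0010
  pos 4: 1011 XOR 1011 = 0000
Remainder = 000 (zero — the frame passes the CRC check).

000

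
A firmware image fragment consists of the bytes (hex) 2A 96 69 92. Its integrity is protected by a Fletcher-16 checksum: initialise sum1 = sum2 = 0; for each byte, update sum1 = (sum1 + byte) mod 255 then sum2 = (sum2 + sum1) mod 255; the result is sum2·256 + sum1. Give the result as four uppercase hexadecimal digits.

D1BC

Running sums (mod 255):
  after byte 0 (2A): sum1=42, sum2=42
  after byte 1 (96): sum1=192, sum2=234
  after byte 2 (69): sum1=42, sum2=21
  after byte 3 (92): sum1=188, sum2=209
Checksum = sum2·256 + sum1 = 209·256 + 188 = 53692 = 0xD1BC.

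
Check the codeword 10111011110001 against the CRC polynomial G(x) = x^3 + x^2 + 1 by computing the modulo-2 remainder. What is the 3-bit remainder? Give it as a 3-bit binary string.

010

Modulo-2 division of 10111011110001 by 1101:
  pos 0: 1011 XOR 1101 = 0110
  pos 1: 1101 XOR 1101 = 0000
  pos 6: 1111 XOR 1101 = 0010
  pos 8: 1000 XOR 1101 = 0101
  pos 9: 1010 XOR 1101 = 0111
  pos 10: 1111 XOR 1101 = 0010
Remainder = 010 (nonzero — an error is detected).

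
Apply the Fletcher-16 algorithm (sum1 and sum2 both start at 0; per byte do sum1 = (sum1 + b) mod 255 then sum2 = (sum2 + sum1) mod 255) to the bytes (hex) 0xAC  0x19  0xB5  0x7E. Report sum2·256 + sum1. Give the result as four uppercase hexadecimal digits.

E7F9

Running sums (mod 255):
  after byte 0 (0xAC): sum1=172, sum2=172
  after byte 1 (0x19): sum1=197, sum2=114
  after byte 2 (0xB5): sum1=123, sum2=237
  after byte 3 (0x7E): sum1=249, sum2=231
Checksum = sum2·256 + sum1 = 231·256 + 249 = 59385 = 0xE7F9.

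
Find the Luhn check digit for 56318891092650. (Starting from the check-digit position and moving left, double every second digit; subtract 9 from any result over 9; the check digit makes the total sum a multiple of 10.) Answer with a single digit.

Partial digits right→left: 0 5 6 2 9 0 1 9 8 8 1 3 6 5
Double every second digit counting from the check-digit position (so the 1st, 3rd, 5th, ... of the partial from the right).
  doubled (with −9 where >9): 0 3 9 2 7 2 3 → sum 26
  kept as-is: 5 2 0 9 8 3 5 → sum 32
Total = 26 + 32 = 58.
Check digit = (10 − (58 mod 10)) mod 10 = 2.

2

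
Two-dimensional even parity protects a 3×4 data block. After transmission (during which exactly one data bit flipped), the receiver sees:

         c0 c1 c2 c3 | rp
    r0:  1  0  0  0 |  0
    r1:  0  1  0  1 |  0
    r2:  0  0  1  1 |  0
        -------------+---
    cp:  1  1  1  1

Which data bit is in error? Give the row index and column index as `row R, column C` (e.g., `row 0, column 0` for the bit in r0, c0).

row 0, column 3

Recompute each row's even parity and compare to rp:
  r0: data parity 1, sent rp 0 → mismatch
  r1: data parity 0, sent rp 0 → ok
  r2: data parity 0, sent rp 0 → ok
Recompute each column's even parity and compare to cp:
  c0: data parity 1, sent cp 1 → ok
  c1: data parity 1, sent cp 1 → ok
  c2: data parity 1, sent cp 1 → ok
  c3: data parity 0, sent cp 1 → mismatch
Exactly one row (r0) and one column (c3) fail → the flipped bit is at their intersection.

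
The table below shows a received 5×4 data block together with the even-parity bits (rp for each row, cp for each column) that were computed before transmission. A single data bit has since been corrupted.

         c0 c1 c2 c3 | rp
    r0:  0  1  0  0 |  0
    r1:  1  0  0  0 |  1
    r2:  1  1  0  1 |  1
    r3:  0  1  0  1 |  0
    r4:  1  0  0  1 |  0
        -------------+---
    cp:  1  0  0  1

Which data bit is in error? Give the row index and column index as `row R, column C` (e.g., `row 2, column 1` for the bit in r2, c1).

Recompute each row's even parity and compare to rp:
  r0: data parity 1, sent rp 0 → mismatch
  r1: data parity 1, sent rp 1 → ok
  r2: data parity 1, sent rp 1 → ok
  r3: data parity 0, sent rp 0 → ok
  r4: data parity 0, sent rp 0 → ok
Recompute each column's even parity and compare to cp:
  c0: data parity 1, sent cp 1 → ok
  c1: data parity 1, sent cp 0 → mismatch
  c2: data parity 0, sent cp 0 → ok
  c3: data parity 1, sent cp 1 → ok
Exactly one row (r0) and one column (c1) fail → the flipped bit is at their intersection.

row 0, column 1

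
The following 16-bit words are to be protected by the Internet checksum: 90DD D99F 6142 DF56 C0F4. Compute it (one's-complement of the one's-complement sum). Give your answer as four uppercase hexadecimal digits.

One's-complement addition (fold any carry out of bit 15 back into bit 0):
  0x90DD + 0xD99F = 0x16A7C → wrap carry → 0x6A7D
  0x6A7D + 0x6142 = 0x0CBBF
  0xCBBF + 0xDF56 = 0x1AB15 → wrap carry → 0xAB16
  0xAB16 + 0xC0F4 = 0x16C0A → wrap carry → 0x6C0B
One's-complement sum = 0x6C0B.
Checksum = ~0x6C0B & 0xFFFF = 0x93F4.

93F4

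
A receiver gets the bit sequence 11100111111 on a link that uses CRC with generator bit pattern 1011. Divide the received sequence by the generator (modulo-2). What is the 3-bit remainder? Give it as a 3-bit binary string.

Modulo-2 division of 11100111111 by 1011:
  pos 0: 1110 XOR 1011 = 0101
  pos 1: 1010 XOR 1011 = 0001
  pos 4: 1111 XOR 1011 = 0100
  pos 5: 1001 XOR 1011 = 0010
  pos 7: 1011 XOR 1011 = 0000
Remainder = 000 (zero — the frame passes the CRC check).

000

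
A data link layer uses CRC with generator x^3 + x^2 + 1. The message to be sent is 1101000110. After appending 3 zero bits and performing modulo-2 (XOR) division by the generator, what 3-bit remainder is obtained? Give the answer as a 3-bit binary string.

100

Append 3 zeros: 1101000110000. Divide by 1101 (XOR where the leading bit is 1):
  pos 0: 1101 XOR 1101 = 0000
  pos 7: 1100 XOR 1101 = 0001
Remainder (last 3 bits) = 100. This is the CRC / FCS.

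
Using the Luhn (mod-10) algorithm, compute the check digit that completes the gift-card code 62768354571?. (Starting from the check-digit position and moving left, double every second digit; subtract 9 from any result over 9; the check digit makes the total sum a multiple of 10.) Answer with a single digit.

9

Partial digits right→left: 1 7 5 4 5 3 8 6 7 2 6
Double every second digit counting from the check-digit position (so the 1st, 3rd, 5th, ... of the partial from the right).
  doubled (with −9 where >9): 2 1 1 7 5 3 → sum 19
  kept as-is: 7 4 3 6 2 → sum 22
Total = 19 + 22 = 41.
Check digit = (10 − (41 mod 10)) mod 10 = 9.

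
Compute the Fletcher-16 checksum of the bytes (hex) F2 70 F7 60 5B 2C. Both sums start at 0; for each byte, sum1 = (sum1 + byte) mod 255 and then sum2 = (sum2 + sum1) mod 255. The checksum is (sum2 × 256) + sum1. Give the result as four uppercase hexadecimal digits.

Running sums (mod 255):
  after byte 0 (F2): sum1=242, sum2=242
  after byte 1 (70): sum1=99, sum2=86
  after byte 2 (F7): sum1=91, sum2=177
  after byte 3 (60): sum1=187, sum2=109
  after byte 4 (5B): sum1=23, sum2=132
  after byte 5 (2C): sum1=67, sum2=199
Checksum = sum2·256 + sum1 = 199·256 + 67 = 51011 = 0xC743.

C743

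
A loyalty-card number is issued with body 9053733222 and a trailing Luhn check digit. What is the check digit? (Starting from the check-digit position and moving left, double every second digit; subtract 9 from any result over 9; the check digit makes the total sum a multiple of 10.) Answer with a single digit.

4

Partial digits right→left: 2 2 2 3 3 7 3 5 0 9
Double every second digit counting from the check-digit position (so the 1st, 3rd, 5th, ... of the partial from the right).
  doubled (with −9 where >9): 4 4 6 6 0 → sum 20
  kept as-is: 2 3 7 5 9 → sum 26
Total = 20 + 26 = 46.
Check digit = (10 − (46 mod 10)) mod 10 = 4.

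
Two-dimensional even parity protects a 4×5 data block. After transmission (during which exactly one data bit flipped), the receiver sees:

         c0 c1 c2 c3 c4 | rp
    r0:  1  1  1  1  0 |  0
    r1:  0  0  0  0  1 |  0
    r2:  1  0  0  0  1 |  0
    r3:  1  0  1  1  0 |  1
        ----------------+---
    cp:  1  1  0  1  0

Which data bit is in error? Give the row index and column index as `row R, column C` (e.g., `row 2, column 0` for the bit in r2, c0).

Recompute each row's even parity and compare to rp:
  r0: data parity 0, sent rp 0 → ok
  r1: data parity 1, sent rp 0 → mismatch
  r2: data parity 0, sent rp 0 → ok
  r3: data parity 1, sent rp 1 → ok
Recompute each column's even parity and compare to cp:
  c0: data parity 1, sent cp 1 → ok
  c1: data parity 1, sent cp 1 → ok
  c2: data parity 0, sent cp 0 → ok
  c3: data parity 0, sent cp 1 → mismatch
  c4: data parity 0, sent cp 0 → ok
Exactly one row (r1) and one column (c3) fail → the flipped bit is at their intersection.

row 1, column 3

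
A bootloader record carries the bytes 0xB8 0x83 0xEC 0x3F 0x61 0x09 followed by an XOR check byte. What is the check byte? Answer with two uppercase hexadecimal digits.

XOR the bytes together:
  start with 0xB8
  0xB8 ⊕ 0x83 = 0x3B
  0x3B ⊕ 0xEC = 0xD7
  0xD7 ⊕ 0x3F = 0xE8
  0xE8 ⊕ 0x61 = 0x89
  0x89 ⊕ 0x09 = 0x80

80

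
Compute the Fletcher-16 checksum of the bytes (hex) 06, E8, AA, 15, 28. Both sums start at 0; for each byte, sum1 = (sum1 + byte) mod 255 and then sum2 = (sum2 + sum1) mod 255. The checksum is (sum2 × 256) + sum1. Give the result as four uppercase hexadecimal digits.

Running sums (mod 255):
  after byte 0 (06): sum1=6, sum2=6
  after byte 1 (E8): sum1=238, sum2=244
  after byte 2 (AA): sum1=153, sum2=142
  after byte 3 (15): sum1=174, sum2=61
  after byte 4 (28): sum1=214, sum2=20
Checksum = sum2·256 + sum1 = 20·256 + 214 = 5334 = 0x14D6.

14D6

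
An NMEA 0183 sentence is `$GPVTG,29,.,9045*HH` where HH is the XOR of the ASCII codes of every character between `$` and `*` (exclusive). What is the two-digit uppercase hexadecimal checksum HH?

XOR the ASCII codes of the payload characters:
  'G' = 0x47 → acc = 0x47
  'P' = 0x50 → acc = 0x17
  'V' = 0x56 → acc = 0x41
  'T' = 0x54 → acc = 0x15
  'G' = 0x47 → acc = 0x52
  ',' = 0x2C → acc = 0x7E
  '2' = 0x32 → acc = 0x4C
  '9' = 0x39 → acc = 0x75
  ',' = 0x2C → acc = 0x59
  '.' = 0x2E → acc = 0x77
  ',' = 0x2C → acc = 0x5B
  '9' = 0x39 → acc = 0x62
  '0' = 0x30 → acc = 0x52
  '4' = 0x34 → acc = 0x66
  '5' = 0x35 → acc = 0x53
Checksum = 0x53.

53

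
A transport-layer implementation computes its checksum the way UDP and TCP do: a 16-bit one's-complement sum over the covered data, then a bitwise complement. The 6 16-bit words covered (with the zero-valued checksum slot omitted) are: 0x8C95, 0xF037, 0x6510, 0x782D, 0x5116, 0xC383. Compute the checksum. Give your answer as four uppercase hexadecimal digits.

915A

One's-complement addition (fold any carry out of bit 15 back into bit 0):
  0x8C95 + 0xF037 = 0x17CCC → wrap carry → 0x7CCD
  0x7CCD + 0x6510 = 0x0E1DD
  0xE1DD + 0x782D = 0x15A0A → wrap carry → 0x5A0B
  0x5A0B + 0x5116 = 0x0AB21
  0xAB21 + 0xC383 = 0x16EA4 → wrap carry → 0x6EA5
One's-complement sum = 0x6EA5.
Checksum = ~0x6EA5 & 0xFFFF = 0x915A.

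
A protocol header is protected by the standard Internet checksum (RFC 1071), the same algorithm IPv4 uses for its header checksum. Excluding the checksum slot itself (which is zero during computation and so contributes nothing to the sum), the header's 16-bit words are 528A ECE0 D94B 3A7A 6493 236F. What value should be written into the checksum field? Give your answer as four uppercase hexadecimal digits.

24CC

One's-complement addition (fold any carry out of bit 15 back into bit 0):
  0x528A + 0xECE0 = 0x13F6A → wrap carry → 0x3F6B
  0x3F6B + 0xD94B = 0x118B6 → wrap carry → 0x18B7
  0x18B7 + 0x3A7A = 0x05331
  0x5331 + 0x6493 = 0x0B7C4
  0xB7C4 + 0x236F = 0x0DB33
One's-complement sum = 0xDB33.
Checksum = ~0xDB33 & 0xFFFF = 0x24CC.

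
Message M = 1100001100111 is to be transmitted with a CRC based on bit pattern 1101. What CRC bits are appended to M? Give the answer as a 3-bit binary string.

100

Append 3 zeros: 1100001100111000. Divide by 1101 (XOR where the leading bit is 1):
  pos 0: 1100 XOR 1101 = 0001
  pos 3: 1001 XOR 1101 = 0100
  pos 4: 1001 XOR 1101 = 0100
  pos 5: 1000 XOR 1101 = 0101
  pos 6: 1010 XOR 1101 = 0111
  pos 7: 1111 XOR 1101 = 0010
  pos 9: 1011 XOR 1101 = 0110
  pos 10: 1100 XOR 1101 = 0001
Remainder (last 3 bits) = 100. This is the CRC / FCS.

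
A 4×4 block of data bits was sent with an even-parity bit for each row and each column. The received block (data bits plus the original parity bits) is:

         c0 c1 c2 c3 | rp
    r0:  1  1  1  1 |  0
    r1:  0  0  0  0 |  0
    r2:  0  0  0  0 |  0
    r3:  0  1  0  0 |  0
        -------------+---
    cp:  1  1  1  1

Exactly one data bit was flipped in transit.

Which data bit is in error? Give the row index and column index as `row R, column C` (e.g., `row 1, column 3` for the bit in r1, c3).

row 3, column 1

Recompute each row's even parity and compare to rp:
  r0: data parity 0, sent rp 0 → ok
  r1: data parity 0, sent rp 0 → ok
  r2: data parity 0, sent rp 0 → ok
  r3: data parity 1, sent rp 0 → mismatch
Recompute each column's even parity and compare to cp:
  c0: data parity 1, sent cp 1 → ok
  c1: data parity 0, sent cp 1 → mismatch
  c2: data parity 1, sent cp 1 → ok
  c3: data parity 1, sent cp 1 → ok
Exactly one row (r3) and one column (c1) fail → the flipped bit is at their intersection.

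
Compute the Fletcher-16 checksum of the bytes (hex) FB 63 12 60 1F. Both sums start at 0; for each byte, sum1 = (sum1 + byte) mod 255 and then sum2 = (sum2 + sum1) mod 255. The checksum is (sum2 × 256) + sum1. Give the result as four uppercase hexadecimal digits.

8FF0

Running sums (mod 255):
  after byte 0 (FB): sum1=251, sum2=251
  after byte 1 (63): sum1=95, sum2=91
  after byte 2 (12): sum1=113, sum2=204
  after byte 3 (60): sum1=209, sum2=158
  after byte 4 (1F): sum1=240, sum2=143
Checksum = sum2·256 + sum1 = 143·256 + 240 = 36848 = 0x8FF0.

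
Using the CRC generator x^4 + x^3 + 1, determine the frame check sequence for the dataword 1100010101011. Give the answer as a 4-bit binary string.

1110

Append 4 zeros: 11000101010110000. Divide by 11001 (XOR where the leading bit is 1):
  pos 0: 11000 XOR 11001 = 00001
  pos 4: 11010 XOR 11001 = 00011
  pos 7: 11101 XOR 11001 = 00100
  pos 9: 10010 XOR 11001 = 01011
  pos 10: 10110 XOR 11001 = 01111
  pos 11: 11110 XOR 11001 = 00111
Remainder (last 4 bits) = 1110. This is the CRC / FCS.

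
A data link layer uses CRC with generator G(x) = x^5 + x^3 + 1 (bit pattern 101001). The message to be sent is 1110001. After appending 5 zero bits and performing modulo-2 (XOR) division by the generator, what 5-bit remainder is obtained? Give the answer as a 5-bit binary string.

01000

Append 5 zeros: 111000100000. Divide by 101001 (XOR where the leading bit is 1):
  pos 0: 111000 XOR 101001 = 010001
  pos 1: 100011 XOR 101001 = 001010
  pos 3: 101000 XOR 101001 = 000001
Remainder (last 5 bits) = 01000. This is the CRC / FCS.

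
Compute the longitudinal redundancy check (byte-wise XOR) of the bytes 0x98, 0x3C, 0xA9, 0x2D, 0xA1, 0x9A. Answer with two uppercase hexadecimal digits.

1B

XOR the bytes together:
  start with 0x98
  0x98 ⊕ 0x3C = 0xA4
  0xA4 ⊕ 0xA9 = 0x0D
  0x0D ⊕ 0x2D = 0x20
  0x20 ⊕ 0xA1 = 0x81
  0x81 ⊕ 0x9A = 0x1B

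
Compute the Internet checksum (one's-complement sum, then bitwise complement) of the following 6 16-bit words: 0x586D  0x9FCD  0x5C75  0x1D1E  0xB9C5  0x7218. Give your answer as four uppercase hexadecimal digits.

6253

One's-complement addition (fold any carry out of bit 15 back into bit 0):
  0x586D + 0x9FCD = 0x0F83A
  0xF83A + 0x5C75 = 0x154AF → wrap carry → 0x54B0
  0x54B0 + 0x1D1E = 0x071CE
  0x71CE + 0xB9C5 = 0x12B93 → wrap carry → 0x2B94
  0x2B94 + 0x7218 = 0x09DAC
One's-complement sum = 0x9DAC.
Checksum = ~0x9DAC & 0xFFFF = 0x6253.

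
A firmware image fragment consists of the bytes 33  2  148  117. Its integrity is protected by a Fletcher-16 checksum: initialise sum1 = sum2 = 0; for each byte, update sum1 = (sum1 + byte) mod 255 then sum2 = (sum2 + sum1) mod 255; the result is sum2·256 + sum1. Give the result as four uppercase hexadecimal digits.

Running sums (mod 255):
  after byte 0 (33): sum1=33, sum2=33
  after byte 1 (2): sum1=35, sum2=68
  after byte 2 (148): sum1=183, sum2=251
  after byte 3 (117): sum1=45, sum2=41
Checksum = sum2·256 + sum1 = 41·256 + 45 = 10541 = 0x292D.

292D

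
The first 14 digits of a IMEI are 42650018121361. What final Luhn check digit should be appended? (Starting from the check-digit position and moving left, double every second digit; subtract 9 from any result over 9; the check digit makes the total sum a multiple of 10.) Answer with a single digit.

7

Partial digits right→left: 1 6 3 1 2 1 8 1 0 0 5 6 2 4
Double every second digit counting from the check-digit position (so the 1st, 3rd, 5th, ... of the partial from the right).
  doubled (with −9 where >9): 2 6 4 7 0 1 4 → sum 24
  kept as-is: 6 1 1 1 0 6 4 → sum 19
Total = 24 + 19 = 43.
Check digit = (10 − (43 mod 10)) mod 10 = 7.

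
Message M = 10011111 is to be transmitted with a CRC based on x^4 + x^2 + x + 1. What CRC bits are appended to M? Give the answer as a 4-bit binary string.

0110

Append 4 zeros: 100111110000. Divide by 10111 (XOR where the leading bit is 1):
  pos 0: 10011 XOR 10111 = 00100
  pos 2: 10011 XOR 10111 = 00100
  pos 4: 10010 XOR 10111 = 00101
  pos 6: 10100 XOR 10111 = 00011
Remainder (last 4 bits) = 0110. This is the CRC / FCS.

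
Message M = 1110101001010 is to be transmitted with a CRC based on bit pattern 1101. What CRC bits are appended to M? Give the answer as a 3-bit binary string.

111

Append 3 zeros: 1110101001010000. Divide by 1101 (XOR where the leading bit is 1):
  pos 0: 1110 XOR 1101 = 0011
  pos 2: 1110 XOR 1101 = 0011
  pos 4: 1110 XOR 1101 = 0011
  pos 6: 1101 XOR 1101 = 0000
  pos 11: 1000 XOR 1101 = 0101
  pos 12: 1010 XOR 1101 = 0111
Remainder (last 3 bits) = 111. This is the CRC / FCS.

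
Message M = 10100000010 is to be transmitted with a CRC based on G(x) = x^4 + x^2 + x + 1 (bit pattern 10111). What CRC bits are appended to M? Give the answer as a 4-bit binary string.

Append 4 zeros: 101000000100000. Divide by 10111 (XOR where the leading bit is 1):
  pos 0: 10100 XOR 10111 = 00011
  pos 3: 11000 XOR 10111 = 01111
  pos 4: 11110 XOR 10111 = 01001
  pos 5: 10011 XOR 10111 = 00100
  pos 7: 10000 XOR 10111 = 00111
  pos 9: 11100 XOR 10111 = 01011
  pos 10: 10110 XOR 10111 = 00001
Remainder (last 4 bits) = 0001. This is the CRC / FCS.

0001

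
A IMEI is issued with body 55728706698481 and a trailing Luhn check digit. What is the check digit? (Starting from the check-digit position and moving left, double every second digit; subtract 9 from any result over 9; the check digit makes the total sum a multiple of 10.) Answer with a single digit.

6

Partial digits right→left: 1 8 4 8 9 6 6 0 7 8 2 7 5 5
Double every second digit counting from the check-digit position (so the 1st, 3rd, 5th, ... of the partial from the right).
  doubled (with −9 where >9): 2 8 9 3 5 4 1 → sum 32
  kept as-is: 8 8 6 0 8 7 5 → sum 42
Total = 32 + 42 = 74.
Check digit = (10 − (74 mod 10)) mod 10 = 6.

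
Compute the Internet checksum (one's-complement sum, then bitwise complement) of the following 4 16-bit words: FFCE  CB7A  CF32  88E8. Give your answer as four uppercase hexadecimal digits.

One's-complement addition (fold any carry out of bit 15 back into bit 0):
  0xFFCE + 0xCB7A = 0x1CB48 → wrap carry → 0xCB49
  0xCB49 + 0xCF32 = 0x19A7B → wrap carry → 0x9A7C
  0x9A7C + 0x88E8 = 0x12364 → wrap carry → 0x2365
One's-complement sum = 0x2365.
Checksum = ~0x2365 & 0xFFFF = 0xDC9A.

DC9A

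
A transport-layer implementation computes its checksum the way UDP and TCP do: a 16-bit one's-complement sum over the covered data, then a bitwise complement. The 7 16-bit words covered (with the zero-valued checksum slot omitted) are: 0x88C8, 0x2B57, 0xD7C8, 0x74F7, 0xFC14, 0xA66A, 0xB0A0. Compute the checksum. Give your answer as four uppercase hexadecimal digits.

One's-complement addition (fold any carry out of bit 15 back into bit 0):
  0x88C8 + 0x2B57 = 0x0B41F
  0xB41F + 0xD7C8 = 0x18BE7 → wrap carry → 0x8BE8
  0x8BE8 + 0x74F7 = 0x100DF → wrap carry → 0x00E0
  0x00E0 + 0xFC14 = 0x0FCF4
  0xFCF4 + 0xA66A = 0x1A35E → wrap carry → 0xA35F
  0xA35F + 0xB0A0 = 0x153FF → wrap carry → 0x5400
One's-complement sum = 0x5400.
Checksum = ~0x5400 & 0xFFFF = 0xABFF.

ABFF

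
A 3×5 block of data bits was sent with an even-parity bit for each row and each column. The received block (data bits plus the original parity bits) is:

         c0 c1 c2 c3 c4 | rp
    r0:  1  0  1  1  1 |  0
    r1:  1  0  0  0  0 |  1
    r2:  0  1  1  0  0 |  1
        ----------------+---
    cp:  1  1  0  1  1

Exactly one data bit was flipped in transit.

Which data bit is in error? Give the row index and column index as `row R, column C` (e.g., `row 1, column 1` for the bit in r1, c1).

Recompute each row's even parity and compare to rp:
  r0: data parity 0, sent rp 0 → ok
  r1: data parity 1, sent rp 1 → ok
  r2: data parity 0, sent rp 1 → mismatch
Recompute each column's even parity and compare to cp:
  c0: data parity 0, sent cp 1 → mismatch
  c1: data parity 1, sent cp 1 → ok
  c2: data parity 0, sent cp 0 → ok
  c3: data parity 1, sent cp 1 → ok
  c4: data parity 1, sent cp 1 → ok
Exactly one row (r2) and one column (c0) fail → the flipped bit is at their intersection.

row 2, column 0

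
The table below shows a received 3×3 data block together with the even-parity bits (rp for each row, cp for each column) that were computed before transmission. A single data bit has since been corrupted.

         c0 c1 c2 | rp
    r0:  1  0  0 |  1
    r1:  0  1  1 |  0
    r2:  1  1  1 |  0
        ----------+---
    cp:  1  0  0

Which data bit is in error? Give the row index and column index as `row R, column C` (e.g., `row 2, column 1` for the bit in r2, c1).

row 2, column 0

Recompute each row's even parity and compare to rp:
  r0: data parity 1, sent rp 1 → ok
  r1: data parity 0, sent rp 0 → ok
  r2: data parity 1, sent rp 0 → mismatch
Recompute each column's even parity and compare to cp:
  c0: data parity 0, sent cp 1 → mismatch
  c1: data parity 0, sent cp 0 → ok
  c2: data parity 0, sent cp 0 → ok
Exactly one row (r2) and one column (c0) fail → the flipped bit is at their intersection.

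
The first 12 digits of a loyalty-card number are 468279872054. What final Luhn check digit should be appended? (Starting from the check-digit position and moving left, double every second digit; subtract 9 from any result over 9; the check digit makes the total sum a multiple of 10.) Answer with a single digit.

Partial digits right→left: 4 5 0 2 7 8 9 7 2 8 6 4
Double every second digit counting from the check-digit position (so the 1st, 3rd, 5th, ... of the partial from the right).
  doubled (with −9 where >9): 8 0 5 9 4 3 → sum 29
  kept as-is: 5 2 8 7 8 4 → sum 34
Total = 29 + 34 = 63.
Check digit = (10 − (63 mod 10)) mod 10 = 7.

7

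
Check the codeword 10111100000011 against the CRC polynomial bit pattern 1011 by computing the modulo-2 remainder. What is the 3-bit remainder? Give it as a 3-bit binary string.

Modulo-2 division of 10111100000011 by 1011:
  pos 0: 1011 XOR 1011 = 0000
  pos 4: 1100 XOR 1011 = 0111
  pos 5: 1110 XOR 1011 = 0101
  pos 6: 1010 XOR 1011 = 0001
  pos 9: 1001 XOR 1011 = 0010
Remainder = 101 (nonzero — an error is detected).

101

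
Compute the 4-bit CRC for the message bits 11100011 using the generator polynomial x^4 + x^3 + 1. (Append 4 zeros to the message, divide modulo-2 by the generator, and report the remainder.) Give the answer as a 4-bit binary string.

Append 4 zeros: 111000110000. Divide by 11001 (XOR where the leading bit is 1):
  pos 0: 11100 XOR 11001 = 00101
  pos 2: 10101 XOR 11001 = 01100
  pos 3: 11001 XOR 11001 = 00000
Remainder (last 4 bits) = 0000. This is the CRC / FCS.

0000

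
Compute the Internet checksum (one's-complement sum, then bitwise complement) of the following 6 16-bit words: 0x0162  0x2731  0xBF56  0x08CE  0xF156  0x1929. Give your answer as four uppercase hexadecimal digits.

One's-complement addition (fold any carry out of bit 15 back into bit 0):
  0x0162 + 0x2731 = 0x02893
  0x2893 + 0xBF56 = 0x0E7E9
  0xE7E9 + 0x08CE = 0x0F0B7
  0xF0B7 + 0xF156 = 0x1E20D → wrap carry → 0xE20E
  0xE20E + 0x1929 = 0x0FB37
One's-complement sum = 0xFB37.
Checksum = ~0xFB37 & 0xFFFF = 0x04C8.

04C8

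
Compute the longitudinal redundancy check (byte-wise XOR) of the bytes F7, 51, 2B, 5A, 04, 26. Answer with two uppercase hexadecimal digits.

F5

XOR the bytes together:
  start with 0xF7
  0xF7 ⊕ 0x51 = 0xA6
  0xA6 ⊕ 0x2B = 0x8D
  0x8D ⊕ 0x5A = 0xD7
  0xD7 ⊕ 0x04 = 0xD3
  0xD3 ⊕ 0x26 = 0xF5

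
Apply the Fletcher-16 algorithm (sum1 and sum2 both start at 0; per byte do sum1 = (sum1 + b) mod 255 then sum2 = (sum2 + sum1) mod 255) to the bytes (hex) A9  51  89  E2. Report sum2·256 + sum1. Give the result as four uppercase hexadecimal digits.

Running sums (mod 255):
  after byte 0 (A9): sum1=169, sum2=169
  after byte 1 (51): sum1=250, sum2=164
  after byte 2 (89): sum1=132, sum2=41
  after byte 3 (E2): sum1=103, sum2=144
Checksum = sum2·256 + sum1 = 144·256 + 103 = 36967 = 0x9067.

9067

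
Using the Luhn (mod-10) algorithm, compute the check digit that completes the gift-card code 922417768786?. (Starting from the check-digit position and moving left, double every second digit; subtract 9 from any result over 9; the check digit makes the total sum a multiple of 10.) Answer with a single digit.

7

Partial digits right→left: 6 8 7 8 6 7 7 1 4 2 2 9
Double every second digit counting from the check-digit position (so the 1st, 3rd, 5th, ... of the partial from the right).
  doubled (with −9 where >9): 3 5 3 5 8 4 → sum 28
  kept as-is: 8 8 7 1 2 9 → sum 35
Total = 28 + 35 = 63.
Check digit = (10 − (63 mod 10)) mod 10 = 7.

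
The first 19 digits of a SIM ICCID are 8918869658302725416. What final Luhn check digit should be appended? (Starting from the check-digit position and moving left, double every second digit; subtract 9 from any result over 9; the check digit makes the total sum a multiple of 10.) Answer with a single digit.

Partial digits right→left: 6 1 4 5 2 7 2 0 3 8 5 6 9 6 8 8 1 9 8
Double every second digit counting from the check-digit position (so the 1st, 3rd, 5th, ... of the partial from the right).
  doubled (with −9 where >9): 3 8 4 4 6 1 9 7 2 7 → sum 51
  kept as-is: 1 5 7 0 8 6 6 8 9 → sum 50
Total = 51 + 50 = 101.
Check digit = (10 − (101 mod 10)) mod 10 = 9.

9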